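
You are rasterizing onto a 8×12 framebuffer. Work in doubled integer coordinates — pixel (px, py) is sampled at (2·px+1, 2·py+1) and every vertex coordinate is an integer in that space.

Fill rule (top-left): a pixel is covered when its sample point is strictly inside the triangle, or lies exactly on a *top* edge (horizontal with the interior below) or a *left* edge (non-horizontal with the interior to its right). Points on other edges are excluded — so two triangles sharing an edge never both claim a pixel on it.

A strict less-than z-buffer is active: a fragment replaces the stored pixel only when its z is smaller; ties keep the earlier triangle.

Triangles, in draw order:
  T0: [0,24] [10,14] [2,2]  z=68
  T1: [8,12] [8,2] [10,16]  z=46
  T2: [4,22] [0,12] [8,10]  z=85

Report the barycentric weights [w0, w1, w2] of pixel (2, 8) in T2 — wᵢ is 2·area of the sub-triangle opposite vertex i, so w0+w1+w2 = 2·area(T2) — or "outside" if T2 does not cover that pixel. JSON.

T0:
  2·area = 200  (B↔C swapped to make it positive)
  edge (0, 24)→(2, 2): d=(2,-22) top-left  bias=+0
  edge (2, 2)→(10, 14): d=(8,12) right/bottom  bias=-1
  edge (10, 14)→(0, 24): d=(-10,10) right/bottom  bias=-1
    (1,2)@(3, 5): e=[28,12,160] → █
    (2,2)@(5, 5): e=[72,-12,140] → ·
    (1,3)@(3, 7): e=[32,28,140] → █
    (2,3)@(5, 7): e=[76,4,120] → █
    (3,3)@(7, 7): e=[120,-20,100] → ·
    (1,4)@(3, 9): e=[36,44,120] → █
    (3,4)@(7, 9): e=[124,-4,80] → ·
    (7,4)@(15, 9): e=[300,-100,0] → ·  [on edge]
    (1,5)@(3, 11): e=[40,60,100] → █
    (3,5)@(7, 11): e=[128,12,60] → █
    (4,5)@(9, 11): e=[172,-12,40] → ·
    (6,5)@(13, 11): e=[260,-60,0] → ·  [on edge]
    (0,6)@(1, 13): e=[0,100,100] → █  [on edge]
    (5,6)@(11, 13): e=[220,-20,0] → ·  [on edge]
    (4,7)@(9, 15): e=[180,20,0] → ·  [on edge]
    (3,8)@(7, 17): e=[140,60,0] → ·  [on edge]
    (2,9)@(5, 19): e=[100,100,0] → ·  [on edge]
    (1,10)@(3, 21): e=[60,140,0] → ·  [on edge]
    (0,11)@(1, 23): e=[20,180,0] → ·  [on edge]
  covered (23 px):
    · · · · · · · ·
    · · · · · · · ·
    · █ · · · · · ·
    · █ █ · · · · ·
    · █ █ · · · · ·
    · █ █ █ · · · ·
    █ █ █ █ █ · · ·
    █ █ █ █ · · · ·
    █ █ █ · · · · ·
    █ █ · · · · · ·
    █ · · · · · · ·
    · · · · · · · ·
T1:
  2·area = 20
  edge (8, 12)→(8, 2): d=(0,-10) top-left  bias=+0
  edge (8, 2)→(10, 16): d=(2,14) right/bottom  bias=-1
  edge (10, 16)→(8, 12): d=(-2,-4) top-left  bias=+0
    (4,4)@(9, 9): e=[10,0,10] → ·  [on edge]
    (4,5)@(9, 11): e=[10,4,6] → █
    (5,5)@(11, 11): e=[30,-24,14] → ·
    (4,6)@(9, 13): e=[10,8,2] → █
    (5,6)@(11, 13): e=[30,-20,10] → ·
    (4,7)@(9, 15): e=[10,12,-2] → ·
    (5,11)@(11, 23): e=[30,0,-10] → ·  [on edge]
  covered (2 px):
    · · · · · · · ·
    · · · · · · · ·
    · · · · · · · ·
    · · · · · · · ·
    · · · · · · · ·
    · · · · █ · · ·
    · · · · █ · · ·
    · · · · · · · ·
    · · · · · · · ·
    · · · · · · · ·
    · · · · · · · ·
    · · · · · · · ·
T2:
  2·area = 88
  edge (4, 22)→(0, 12): d=(-4,-10) top-left  bias=+0
  edge (0, 12)→(8, 10): d=(8,-2) top-left  bias=+0
  edge (8, 10)→(4, 22): d=(-4,12) right/bottom  bias=-1
    (5,0)@(11, 1): e=[154,-66,0] → ·  [on edge]
    (4,3)@(9, 7): e=[110,-22,0] → ·  [on edge]
    (2,5)@(5, 11): e=[54,2,32] → █
    (3,5)@(7, 11): e=[74,6,8] → █
    (4,5)@(9, 11): e=[94,10,-16] → ·
    (0,6)@(1, 13): e=[6,10,72] → █
    (1,6)@(3, 13): e=[26,14,48] → █
    (3,6)@(7, 13): e=[66,22,0] → ·  [on edge]
    (0,7)@(1, 15): e=[-2,26,64] → ·
    (1,7)@(3, 15): e=[18,30,40] → █
    (3,7)@(7, 15): e=[58,38,-8] → ·
    (1,8)@(3, 17): e=[10,46,32] → █
    (2,9)@(5, 19): e=[22,66,0] → ·  [on edge]
  covered (10 px):
    · · · · · · · ·
    · · · · · · · ·
    · · · · · · · ·
    · · · · · · · ·
    · · · · · · · ·
    · · █ █ · · · ·
    █ █ █ · · · · ·
    · █ █ · · · · ·
    · █ █ · · · · ·
    · █ · · · · · ·
    · · · · · · · ·
    · · · · · · · ·

Answer: [50,8,30]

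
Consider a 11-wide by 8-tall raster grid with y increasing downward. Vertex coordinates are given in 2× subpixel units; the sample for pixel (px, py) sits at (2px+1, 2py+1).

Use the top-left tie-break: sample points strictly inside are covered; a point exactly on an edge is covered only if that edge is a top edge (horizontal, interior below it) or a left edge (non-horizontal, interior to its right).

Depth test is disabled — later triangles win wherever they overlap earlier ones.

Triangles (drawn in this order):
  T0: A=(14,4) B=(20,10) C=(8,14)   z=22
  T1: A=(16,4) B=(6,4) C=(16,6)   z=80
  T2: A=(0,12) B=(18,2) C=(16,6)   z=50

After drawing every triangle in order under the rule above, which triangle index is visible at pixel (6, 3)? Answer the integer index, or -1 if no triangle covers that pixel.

T0:
  2·area = 96
  edge (14, 4)→(20, 10): d=(6,6) right/bottom  bias=-1
  edge (20, 10)→(8, 14): d=(-12,4) right/bottom  bias=-1
  edge (8, 14)→(14, 4): d=(6,-10) top-left  bias=+0
    (5,0)@(11, 1): e=[0,144,-48] → .  [on edge]
    (6,1)@(13, 3): e=[0,112,-16] → .  [on edge]
    (7,2)@(15, 5): e=[0,80,16] → .  [on edge]
    (6,3)@(13, 7): e=[24,64,8] → X
    (7,3)@(15, 7): e=[12,56,28] → X
    (8,3)@(17, 7): e=[0,48,48] → .  [on edge]
    (5,4)@(11, 9): e=[48,48,0] → X  [on edge]
    (8,4)@(17, 9): e=[12,24,60] → X
    (9,4)@(19, 9): e=[0,16,80] → .  [on edge]
    (5,5)@(11, 11): e=[60,24,12] → X
    (8,5)@(17, 11): e=[24,0,72] → .  [on edge]
    (10,5)@(21, 11): e=[0,-16,112] → .  [on edge]
    (5,6)@(11, 13): e=[72,0,24] → .  [on edge]
    (2,7)@(5, 15): e=[120,0,-24] → .  [on edge]
  covered (10 px):
    . . . . . . . . . . .
    . . . . . . . . . . .
    . . . . . . . . . . .
    . . . . . . X X . . .
    . . . . . X X X X . .
    . . . . . X X X . . .
    . . . . X . . . . . .
    . . . . . . . . . . .
T1:
  2·area = 20  (B↔C swapped to make it positive)
  edge (16, 4)→(16, 6): d=(0,2) right/bottom  bias=-1
  edge (16, 6)→(6, 4): d=(-10,-2) top-left  bias=+0
  edge (6, 4)→(16, 4): d=(10,0) top-left  bias=+0
    (0,1)@(1, 3): e=[30,0,-10] → .  [on edge]
    (5,2)@(11, 5): e=[10,0,10] → X  [on edge]
    (6,2)@(13, 5): e=[6,4,10] → X
    (7,2)@(15, 5): e=[2,8,10] → X
    (8,2)@(17, 5): e=[-2,12,10] → .
    (5,3)@(11, 7): e=[10,-20,30] → .
    (6,3)@(13, 7): e=[6,-16,30] → .
    (7,3)@(15, 7): e=[2,-12,30] → .
    (10,3)@(21, 7): e=[-10,0,30] → .  [on edge]
  covered (3 px):
    . . . . . . . . . . .
    . . . . . . . . . . .
    . . . . . X X X . . .
    . . . . . . . . . . .
    . . . . . . . . . . .
    . . . . . . . . . . .
    . . . . . . . . . . .
    . . . . . . . . . . .
T2:
  2·area = 52
  edge (0, 12)→(18, 2): d=(18,-10) top-left  bias=+0
  edge (18, 2)→(16, 6): d=(-2,4) right/bottom  bias=-1
  edge (16, 6)→(0, 12): d=(-16,6) right/bottom  bias=-1
    (8,1)@(17, 3): e=[8,2,42] → X
    (9,1)@(19, 3): e=[28,-6,30] → .
    (6,2)@(13, 5): e=[4,14,34] → X
    (7,2)@(15, 5): e=[24,6,22] → X
    (8,2)@(17, 5): e=[44,-2,10] → .
    (4,3)@(9, 7): e=[0,26,26] → X  [on edge]
    (5,3)@(11, 7): e=[20,18,14] → X
    (7,3)@(15, 7): e=[60,2,-10] → .
    (3,4)@(7, 9): e=[16,30,6] → X
    (4,4)@(9, 9): e=[36,22,-6] → .
    (5,4)@(11, 9): e=[56,14,-18] → .
    (6,4)@(13, 9): e=[76,6,-30] → .
  covered (7 px):
    . . . . . . . . . . .
    . . . . . . . . X . .
    . . . . . . X X . . .
    . . . . X X X . . . .
    . . . X . . . . . . .
    . . . . . . . . . . .
    . . . . . . . . . . .
    . . . . . . . . . . .

Z-buffer (winner per pixel, '.' = empty):
  . . . . . . . . . . .
  . . . . . . . . 2 . .
  . . . . . 1 2 2 . . .
  . . . . 2 2 2 0 . . .
  . . . 2 . 0 0 0 0 . .
  . . . . . 0 0 0 . . .
  . . . . 0 . . . . . .
  . . . . . . . . . . .

Answer: 2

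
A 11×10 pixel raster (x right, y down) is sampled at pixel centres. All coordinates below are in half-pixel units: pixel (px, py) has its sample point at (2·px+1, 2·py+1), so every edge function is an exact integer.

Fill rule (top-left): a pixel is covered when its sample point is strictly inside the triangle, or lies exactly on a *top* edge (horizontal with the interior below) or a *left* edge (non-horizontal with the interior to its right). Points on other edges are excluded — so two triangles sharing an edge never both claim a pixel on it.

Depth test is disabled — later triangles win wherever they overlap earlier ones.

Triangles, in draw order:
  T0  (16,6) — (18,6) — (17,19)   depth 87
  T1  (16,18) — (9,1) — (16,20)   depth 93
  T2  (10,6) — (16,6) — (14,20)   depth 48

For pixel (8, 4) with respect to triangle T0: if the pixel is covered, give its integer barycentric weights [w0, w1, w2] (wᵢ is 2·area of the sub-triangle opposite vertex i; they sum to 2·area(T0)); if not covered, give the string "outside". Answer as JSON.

T0:
  2·area = 26
  edge (16, 6)→(18, 6): d=(2,0) top-left  bias=+0
  edge (18, 6)→(17, 19): d=(-1,13) right/bottom  bias=-1
  edge (17, 19)→(16, 6): d=(-1,-13) top-left  bias=+0
    (8,3)@(17, 7): e=[2,12,12] → X
    (9,3)@(19, 7): e=[2,-14,38] → .
    (8,4)@(17, 9): e=[6,10,10] → X
    (9,4)@(19, 9): e=[6,-16,36] → .
    (8,5)@(17, 11): e=[10,8,8] → X
    (9,5)@(19, 11): e=[10,-18,34] → .
    (8,6)@(17, 13): e=[14,6,6] → X
    (9,6)@(19, 13): e=[14,-20,32] → .
    (8,7)@(17, 15): e=[18,4,4] → X
    (9,7)@(19, 15): e=[18,-22,30] → .
    (8,8)@(17, 17): e=[22,2,2] → X
    (9,8)@(19, 17): e=[22,-24,28] → .
    (8,9)@(17, 19): e=[26,0,0] → .  [on edge]
  covered (6 px):
    . . . . . . . . . . .
    . . . . . . . . . . .
    . . . . . . . . . . .
    . . . . . . . . X . .
    . . . . . . . . X . .
    . . . . . . . . X . .
    . . . . . . . . X . .
    . . . . . . . . X . .
    . . . . . . . . X . .
    . . . . . . . . . . .
T1:
  2·area = 14  (B↔C swapped to make it positive)
  edge (16, 18)→(16, 20): d=(0,2) right/bottom  bias=-1
  edge (16, 20)→(9, 1): d=(-7,-19) top-left  bias=+0
  edge (9, 1)→(16, 18): d=(7,17) right/bottom  bias=-1
    (4,0)@(9, 1): e=[14,0,0] → .  [on edge]
    (6,5)@(13, 11): e=[6,6,2] → X
    (7,5)@(15, 11): e=[2,44,-32] → .
    (6,6)@(13, 13): e=[6,-8,16] → .
    (7,8)@(15, 17): e=[2,2,10] → X
    (8,8)@(17, 17): e=[-2,40,-24] → .
    (7,9)@(15, 19): e=[2,-12,24] → .
  covered (2 px):
    . . . . . . . . . . .
    . . . . . . . . . . .
    . . . . . . . . . . .
    . . . . . . . . . . .
    . . . . . . . . . . .
    . . . . . . X . . . .
    . . . . . . . . . . .
    . . . . . . . . . . .
    . . . . . . . X . . .
    . . . . . . . . . . .
T2:
  2·area = 84
  edge (10, 6)→(16, 6): d=(6,0) top-left  bias=+0
  edge (16, 6)→(14, 20): d=(-2,14) right/bottom  bias=-1
  edge (14, 20)→(10, 6): d=(-4,-14) top-left  bias=+0
    (5,3)@(11, 7): e=[6,68,10] → X
    (6,3)@(13, 7): e=[6,40,38] → X
    (7,3)@(15, 7): e=[6,12,66] → X
    (8,3)@(17, 7): e=[6,-16,94] → .
    (5,4)@(11, 9): e=[18,64,2] → X
    (8,4)@(17, 9): e=[18,-20,86] → .
    (5,5)@(11, 11): e=[30,60,-6] → .
    (6,5)@(13, 11): e=[30,32,22] → X
    (8,5)@(17, 11): e=[30,-24,78] → .
    (6,6)@(13, 13): e=[42,28,14] → X
    (7,6)@(15, 13): e=[42,0,42] → .  [on edge]
    (6,7)@(13, 15): e=[54,24,6] → X
  covered (10 px):
    . . . . . . . . . . .
    . . . . . . . . . . .
    . . . . . . . . . . .
    . . . . . X X X . . .
    . . . . . X X X . . .
    . . . . . . X X . . .
    . . . . . . X . . . .
    . . . . . . X . . . .
    . . . . . . . . . . .
    . . . . . . . . . . .

Answer: [10,10,6]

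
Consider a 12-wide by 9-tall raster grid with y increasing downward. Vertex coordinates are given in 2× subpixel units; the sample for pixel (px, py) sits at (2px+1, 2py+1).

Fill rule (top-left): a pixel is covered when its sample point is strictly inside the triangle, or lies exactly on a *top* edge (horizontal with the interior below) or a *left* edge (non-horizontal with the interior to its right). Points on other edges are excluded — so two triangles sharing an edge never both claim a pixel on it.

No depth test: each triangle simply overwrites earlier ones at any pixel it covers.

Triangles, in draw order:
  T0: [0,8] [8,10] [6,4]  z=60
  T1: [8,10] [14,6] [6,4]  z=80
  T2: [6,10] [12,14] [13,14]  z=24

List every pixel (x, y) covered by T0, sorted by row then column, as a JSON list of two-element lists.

T0:
  2·area = 44  (B↔C swapped to make it positive)
  edge (0, 8)→(6, 4): d=(6,-4) top-left  bias=+0
  edge (6, 4)→(8, 10): d=(2,6) right/bottom  bias=-1
  edge (8, 10)→(0, 8): d=(-8,-2) top-left  bias=+0
    (2,0)@(5, 1): e=[-22,0,66] → ·  [on edge]
    (2,2)@(5, 5): e=[2,8,34] → █
    (3,2)@(7, 5): e=[10,-4,38] → ·
    (1,3)@(3, 7): e=[6,24,14] → █
    (3,3)@(7, 7): e=[22,0,22] → ·  [on edge]
    (1,4)@(3, 9): e=[18,28,-2] → ·
    (2,4)@(5, 9): e=[26,16,2] → █
    (3,4)@(7, 9): e=[34,4,6] → █
    (4,4)@(9, 9): e=[42,-8,10] → ·
    (2,5)@(5, 11): e=[38,20,-14] → ·
    (3,5)@(7, 11): e=[46,8,-10] → ·
    (4,6)@(9, 13): e=[66,0,-22] → ·  [on edge]
  covered (5 px):
    · · · · · · · · · · · ·
    · · · · · · · · · · · ·
    · · █ · · · · · · · · ·
    · █ █ · · · · · · · · ·
    · · █ █ · · · · · · · ·
    · · · · · · · · · · · ·
    · · · · · · · · · · · ·
    · · · · · · · · · · · ·
    · · · · · · · · · · · ·
T1:
  2·area = 44  (B↔C swapped to make it positive)
  edge (8, 10)→(6, 4): d=(-2,-6) top-left  bias=+0
  edge (6, 4)→(14, 6): d=(8,2) right/bottom  bias=-1
  edge (14, 6)→(8, 10): d=(-6,4) right/bottom  bias=-1
    (2,0)@(5, 1): e=[0,-22,66] → ·  [on edge]
    (3,2)@(7, 5): e=[4,6,34] → █
    (4,2)@(9, 5): e=[16,2,26] → █
    (5,2)@(11, 5): e=[28,-2,18] → ·
    (3,3)@(7, 7): e=[0,22,22] → █  [on edge]
    (5,3)@(11, 7): e=[24,14,6] → █
    (6,3)@(13, 7): e=[36,10,-2] → ·
    (3,4)@(7, 9): e=[-4,38,10] → ·
    (4,4)@(9, 9): e=[8,34,2] → █
    (5,4)@(11, 9): e=[20,30,-6] → ·
    (4,5)@(9, 11): e=[4,50,-10] → ·
    (4,6)@(9, 13): e=[0,66,-22] → ·  [on edge]
  covered (6 px):
    · · · · · · · · · · · ·
    · · · · · · · · · · · ·
    · · · █ █ · · · · · · ·
    · · · █ █ █ · · · · · ·
    · · · · █ · · · · · · ·
    · · · · · · · · · · · ·
    · · · · · · · · · · · ·
    · · · · · · · · · · · ·
    · · · · · · · · · · · ·
T2:
  2·area = 4  (B↔C swapped to make it positive)
  edge (6, 10)→(13, 14): d=(7,4) right/bottom  bias=-1
  edge (13, 14)→(12, 14): d=(-1,0) right/bottom  bias=-1
  edge (12, 14)→(6, 10): d=(-6,-4) top-left  bias=+0
    (5,6)@(11, 13): e=[1,1,2] → █
    (6,6)@(13, 13): e=[-7,1,10] → ·
    (5,7)@(11, 15): e=[15,-1,-10] → ·
  covered (1 px):
    · · · · · · · · · · · ·
    · · · · · · · · · · · ·
    · · · · · · · · · · · ·
    · · · · · · · · · · · ·
    · · · · · · · · · · · ·
    · · · · · · · · · · · ·
    · · · · · █ · · · · · ·
    · · · · · · · · · · · ·
    · · · · · · · · · · · ·

Final: [[2,2],[1,3],[2,3],[2,4],[3,4]]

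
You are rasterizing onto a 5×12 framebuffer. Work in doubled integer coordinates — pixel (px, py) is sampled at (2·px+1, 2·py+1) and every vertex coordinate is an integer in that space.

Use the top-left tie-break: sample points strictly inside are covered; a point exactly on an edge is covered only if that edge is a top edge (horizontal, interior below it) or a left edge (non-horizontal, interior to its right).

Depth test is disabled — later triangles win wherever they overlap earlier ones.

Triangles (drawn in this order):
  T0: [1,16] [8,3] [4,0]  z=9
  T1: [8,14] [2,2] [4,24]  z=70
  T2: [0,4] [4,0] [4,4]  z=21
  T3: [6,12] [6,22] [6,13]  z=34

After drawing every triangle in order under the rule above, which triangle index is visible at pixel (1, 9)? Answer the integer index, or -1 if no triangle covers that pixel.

T0:
  2·area = 73  (B↔C swapped to make it positive)
  edge (1, 16)→(4, 0): d=(3,-16) top-left  bias=+0
  edge (4, 0)→(8, 3): d=(4,3) right/bottom  bias=-1
  edge (8, 3)→(1, 16): d=(-7,13) right/bottom  bias=-1
    (2,0)@(5, 1): e=[19,1,53] → #
    (3,0)@(7, 1): e=[51,-5,27] → ·
    (2,1)@(5, 3): e=[25,9,39] → #
    (3,1)@(7, 3): e=[57,3,13] → #
    (4,1)@(9, 3): e=[89,-3,-13] → ·
    (2,2)@(5, 5): e=[31,17,25] → #
    (3,2)@(7, 5): e=[63,11,-1] → ·
    (1,3)@(3, 7): e=[5,31,37] → #
    (3,3)@(7, 7): e=[69,19,-15] → ·
    (1,4)@(3, 9): e=[11,39,23] → #
    (2,4)@(5, 9): e=[43,33,-3] → ·
    (1,5)@(3, 11): e=[17,47,9] → #
  covered (8 px):
    · · # · ·
    · · # # ·
    · · # · ·
    · # # · ·
    · # · · ·
    · # · · ·
    · · · · ·
    · · · · ·
    · · · · ·
    · · · · ·
    · · · · ·
    · · · · ·
T1:
  2·area = 108  (B↔C swapped to make it positive)
  edge (8, 14)→(4, 24): d=(-4,10) right/bottom  bias=-1
  edge (4, 24)→(2, 2): d=(-2,-22) top-left  bias=+0
  edge (2, 2)→(8, 14): d=(6,12) right/bottom  bias=-1
    (1,2)@(3, 5): e=[86,16,6] → #
    (2,2)@(5, 5): e=[66,60,-18] → ·
    (1,3)@(3, 7): e=[78,12,18] → #
    (2,3)@(5, 7): e=[58,56,-6] → ·
    (1,4)@(3, 9): e=[70,8,30] → #
    (2,4)@(5, 9): e=[50,52,6] → #
    (3,4)@(7, 9): e=[30,96,-18] → ·
    (1,5)@(3, 11): e=[62,4,42] → #
    (3,5)@(7, 11): e=[22,92,-6] → ·
    (1,6)@(3, 13): e=[54,0,54] → #  [on edge]
    (3,6)@(7, 13): e=[14,88,6] → #
    (4,6)@(9, 13): e=[-6,132,-18] → ·
  covered (14 px):
    · · · · ·
    · · · · ·
    · # · · ·
    · # · · ·
    · # # · ·
    · # # · ·
    · # # # ·
    · · # # ·
    · · # · ·
    · · # · ·
    · · # · ·
    · · · · ·
T2:
  2·area = 16
  edge (0, 4)→(4, 0): d=(4,-4) top-left  bias=+0
  edge (4, 0)→(4, 4): d=(0,4) right/bottom  bias=-1
  edge (4, 4)→(0, 4): d=(-4,0) right/bottom  bias=-1
    (1,0)@(3, 1): e=[0,4,12] → #  [on edge]
    (2,0)@(5, 1): e=[8,-4,12] → ·
    (0,1)@(1, 3): e=[0,12,4] → #  [on edge]
    (2,1)@(5, 3): e=[16,-4,4] → ·
    (0,2)@(1, 5): e=[8,12,-4] → ·
    (1,2)@(3, 5): e=[16,4,-4] → ·
  covered (3 px):
    · # · · ·
    # # · · ·
    · · · · ·
    · · · · ·
    · · · · ·
    · · · · ·
    · · · · ·
    · · · · ·
    · · · · ·
    · · · · ·
    · · · · ·
    · · · · ·
T3:
  degenerate (2·area = 0) — covers nothing

Z-buffer (winner per pixel, '.' = empty):
  . 2 0 . .
  2 2 0 0 .
  . 1 0 . .
  . 1 0 . .
  . 1 1 . .
  . 1 1 . .
  . 1 1 1 .
  . . 1 1 .
  . . 1 . .
  . . 1 . .
  . . 1 . .
  . . . . .

Final: -1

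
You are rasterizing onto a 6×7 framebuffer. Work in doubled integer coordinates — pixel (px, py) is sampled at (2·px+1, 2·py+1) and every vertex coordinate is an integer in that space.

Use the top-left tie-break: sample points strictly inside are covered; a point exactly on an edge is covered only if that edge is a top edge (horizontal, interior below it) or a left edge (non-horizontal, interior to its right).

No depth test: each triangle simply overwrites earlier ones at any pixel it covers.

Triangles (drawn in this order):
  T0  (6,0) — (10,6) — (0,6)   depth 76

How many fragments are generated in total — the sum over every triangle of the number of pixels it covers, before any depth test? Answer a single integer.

T0:
  2·area = 60
  edge (6, 0)→(10, 6): d=(4,6) right/bottom  bias=-1
  edge (10, 6)→(0, 6): d=(-10,0) right/bottom  bias=-1
  edge (0, 6)→(6, 0): d=(6,-6) top-left  bias=+0
    (2,0)@(5, 1): e=[10,50,0] → █  [on edge]
    (3,0)@(7, 1): e=[-2,50,12] → ·
    (1,1)@(3, 3): e=[30,30,0] → █  [on edge]
    (3,1)@(7, 3): e=[6,30,24] → █
    (4,1)@(9, 3): e=[-6,30,36] → ·
    (0,2)@(1, 5): e=[50,10,0] → █  [on edge]
    (4,2)@(9, 5): e=[2,10,48] → █
    (5,2)@(11, 5): e=[-10,10,60] → ·
    (0,3)@(1, 7): e=[58,-10,12] → ·
    (1,3)@(3, 7): e=[46,-10,24] → ·
    (2,3)@(5, 7): e=[34,-10,36] → ·
    (3,3)@(7, 7): e=[22,-10,48] → ·
  covered (9 px):
    · · █ · · ·
    · █ █ █ · ·
    █ █ █ █ █ ·
    · · · · · ·
    · · · · · ·
    · · · · · ·
    · · · · · ·

Final: 9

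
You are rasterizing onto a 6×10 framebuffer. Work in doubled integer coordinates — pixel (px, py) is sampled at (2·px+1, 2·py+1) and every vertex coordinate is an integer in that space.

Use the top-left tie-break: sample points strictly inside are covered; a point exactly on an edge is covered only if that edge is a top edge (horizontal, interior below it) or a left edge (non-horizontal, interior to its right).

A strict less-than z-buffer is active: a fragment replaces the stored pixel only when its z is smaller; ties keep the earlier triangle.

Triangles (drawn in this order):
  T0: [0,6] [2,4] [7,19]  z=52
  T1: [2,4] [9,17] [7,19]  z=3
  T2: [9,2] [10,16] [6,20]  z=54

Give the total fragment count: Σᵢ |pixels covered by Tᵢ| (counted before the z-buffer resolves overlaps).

T0:
  2·area = 40
  edge (0, 6)→(2, 4): d=(2,-2) top-left  bias=+0
  edge (2, 4)→(7, 19): d=(5,15) right/bottom  bias=-1
  edge (7, 19)→(0, 6): d=(-7,-13) top-left  bias=+0
    (0,0)@(1, 1): e=[-8,0,48] → .  [on edge]
    (2,0)@(5, 1): e=[0,-60,100] → .  [on edge]
    (1,1)@(3, 3): e=[0,-20,60] → .  [on edge]
    (0,2)@(1, 5): e=[0,20,20] → X  [on edge]
    (1,2)@(3, 5): e=[4,-10,46] → .
    (0,3)@(1, 7): e=[4,30,6] → X
    (1,3)@(3, 7): e=[8,0,32] → .  [on edge]
    (0,4)@(1, 9): e=[8,40,-8] → .
    (1,4)@(3, 9): e=[12,10,18] → X
    (2,4)@(5, 9): e=[16,-20,44] → .
    (1,5)@(3, 11): e=[16,20,4] → X
    (2,5)@(5, 11): e=[20,-10,30] → .
    (2,6)@(5, 13): e=[24,0,16] → .  [on edge]
    (3,9)@(7, 19): e=[40,0,0] → .  [on edge]
  covered (5 px):
    . . . . . .
    . . . . . .
    X . . . . .
    X . . . . .
    . X . . . .
    . X . . . .
    . . . . . .
    . . X . . .
    . . . . . .
    . . . . . .
T1:
  2·area = 40
  edge (2, 4)→(9, 17): d=(7,13) right/bottom  bias=-1
  edge (9, 17)→(7, 19): d=(-2,2) right/bottom  bias=-1
  edge (7, 19)→(2, 4): d=(-5,-15) top-left  bias=+0
    (0,0)@(1, 1): e=[-8,48,0] → .  [on edge]
    (1,3)@(3, 7): e=[8,32,0] → X  [on edge]
    (2,3)@(5, 7): e=[-18,28,30] → .
    (1,4)@(3, 9): e=[22,28,-10] → .
    (2,5)@(5, 11): e=[10,20,10] → X
    (3,5)@(7, 11): e=[-16,16,40] → .
    (2,6)@(5, 13): e=[24,16,0] → X  [on edge]
    (3,6)@(7, 13): e=[-2,12,30] → .
    (2,7)@(5, 15): e=[38,12,-10] → .
    (3,7)@(7, 15): e=[12,8,20] → X
    (4,7)@(9, 15): e=[-14,4,50] → .
    (5,7)@(11, 15): e=[-40,0,80] → .  [on edge]
    (4,8)@(9, 17): e=[0,0,40] → .  [on edge]
    (3,9)@(7, 19): e=[40,0,0] → .  [on edge]
  covered (5 px):
    . . . . . .
    . . . . . .
    . . . . . .
    . X . . . .
    . . . . . .
    . . X . . .
    . . X . . .
    . . . X . .
    . . . X . .
    . . . . . .
T2:
  2·area = 60
  edge (9, 2)→(10, 16): d=(1,14) right/bottom  bias=-1
  edge (10, 16)→(6, 20): d=(-4,4) right/bottom  bias=-1
  edge (6, 20)→(9, 2): d=(3,-18) top-left  bias=+0
    (4,1)@(9, 3): e=[1,56,3] → X
    (5,1)@(11, 3): e=[-27,48,39] → .
    (4,2)@(9, 5): e=[3,48,9] → X
    (5,2)@(11, 5): e=[-25,40,45] → .
    (4,3)@(9, 7): e=[5,40,15] → X
    (5,3)@(11, 7): e=[-23,32,51] → .
    (4,4)@(9, 9): e=[7,32,21] → X
    (5,4)@(11, 9): e=[-21,24,57] → .
    (4,5)@(9, 11): e=[9,24,27] → X
    (5,5)@(11, 11): e=[-19,16,63] → .
    (4,6)@(9, 13): e=[11,16,33] → X
    (5,6)@(11, 13): e=[-17,8,69] → .
    (5,7)@(11, 15): e=[-15,0,75] → .  [on edge]
    (4,8)@(9, 17): e=[15,0,45] → .  [on edge]
    (3,9)@(7, 19): e=[45,0,15] → .  [on edge]
  covered (9 px):
    . . . . . .
    . . . . X .
    . . . . X .
    . . . . X .
    . . . . X .
    . . . . X .
    . . . . X .
    . . . X X .
    . . . X . .
    . . . . . .

Result: 19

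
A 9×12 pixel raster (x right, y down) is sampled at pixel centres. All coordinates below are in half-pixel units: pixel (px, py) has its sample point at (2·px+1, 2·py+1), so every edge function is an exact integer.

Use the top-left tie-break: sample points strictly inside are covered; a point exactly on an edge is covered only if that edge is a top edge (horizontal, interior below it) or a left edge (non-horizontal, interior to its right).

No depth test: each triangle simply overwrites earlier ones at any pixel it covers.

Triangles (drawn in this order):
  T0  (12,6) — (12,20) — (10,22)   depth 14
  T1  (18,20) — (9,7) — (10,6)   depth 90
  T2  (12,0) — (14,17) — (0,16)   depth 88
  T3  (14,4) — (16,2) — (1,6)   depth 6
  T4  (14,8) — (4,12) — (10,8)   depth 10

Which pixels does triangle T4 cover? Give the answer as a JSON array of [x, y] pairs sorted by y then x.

T0:
  2·area = 28
  edge (12, 6)→(12, 20): d=(0,14) right/bottom  bias=-1
  edge (12, 20)→(10, 22): d=(-2,2) right/bottom  bias=-1
  edge (10, 22)→(12, 6): d=(2,-16) top-left  bias=+0
    (5,7)@(11, 15): e=[14,12,2] → X
    (6,7)@(13, 15): e=[-14,8,34] → .
    (8,7)@(17, 15): e=[-70,0,98] → .  [on edge]
    (5,8)@(11, 17): e=[14,8,6] → X
    (6,8)@(13, 17): e=[-14,4,38] → .
    (7,8)@(15, 17): e=[-42,0,70] → .  [on edge]
    (5,9)@(11, 19): e=[14,4,10] → X
    (6,9)@(13, 19): e=[-14,0,42] → .  [on edge]
    (5,10)@(11, 21): e=[14,0,14] → .  [on edge]
    (4,11)@(9, 23): e=[42,0,-14] → .  [on edge]
  covered (3 px):
    . . . . . . . . .
    . . . . . . . . .
    . . . . . . . . .
    . . . . . . . . .
    . . . . . . . . .
    . . . . . . . . .
    . . . . . . . . .
    . . . . . X . . .
    . . . . . X . . .
    . . . . . X . . .
    . . . . . . . . .
    . . . . . . . . .
T1:
  2·area = 22
  edge (18, 20)→(9, 7): d=(-9,-13) top-left  bias=+0
  edge (9, 7)→(10, 6): d=(1,-1) top-left  bias=+0
  edge (10, 6)→(18, 20): d=(8,14) right/bottom  bias=-1
    (7,0)@(15, 1): e=[132,0,-110] → .  [on edge]
    (6,1)@(13, 3): e=[88,0,-66] → .  [on edge]
    (5,2)@(11, 5): e=[44,0,-22] → .  [on edge]
    (4,3)@(9, 7): e=[0,0,22] → X  [on edge]
    (5,3)@(11, 7): e=[26,2,-6] → .
    (3,4)@(7, 9): e=[-44,0,66] → .  [on edge]
    (4,4)@(9, 9): e=[-18,2,38] → .
    (5,4)@(11, 9): e=[8,4,10] → X
    (6,4)@(13, 9): e=[34,6,-18] → .
    (2,5)@(5, 11): e=[-88,0,110] → .  [on edge]
    (5,5)@(11, 11): e=[-10,6,26] → .
    (1,6)@(3, 13): e=[-132,0,154] → .  [on edge]
    (0,7)@(1, 15): e=[-176,0,198] → .  [on edge]
  covered (3 px):
    . . . . . . . . .
    . . . . . . . . .
    . . . . . . . . .
    . . . . X . . . .
    . . . . . X . . .
    . . . . . . . . .
    . . . . . . . . .
    . . . . . . . X .
    . . . . . . . . .
    . . . . . . . . .
    . . . . . . . . .
    . . . . . . . . .
T2:
  2·area = 236
  edge (12, 0)→(14, 17): d=(2,17) right/bottom  bias=-1
  edge (14, 17)→(0, 16): d=(-14,-1) top-left  bias=+0
  edge (0, 16)→(12, 0): d=(12,-16) top-left  bias=+0
    (5,1)@(11, 3): e=[23,193,20] → X
    (6,1)@(13, 3): e=[-11,195,52] → .
    (4,2)@(9, 5): e=[61,163,12] → X
    (6,2)@(13, 5): e=[-7,167,76] → .
    (3,3)@(7, 7): e=[99,133,4] → X
    (6,3)@(13, 7): e=[-3,139,100] → .
    (3,4)@(7, 9): e=[103,105,28] → X
    (6,4)@(13, 9): e=[1,111,124] → X
    (7,4)@(15, 9): e=[-33,113,156] → .
    (2,5)@(5, 11): e=[141,75,20] → X
    (7,5)@(15, 11): e=[-29,85,180] → .
    (1,6)@(3, 13): e=[179,45,12] → X
  covered (28 px):
    . . . . . . . . .
    . . . . . X . . .
    . . . . X X . . .
    . . . X X X . . .
    . . . X X X X . .
    . . X X X X X . .
    . X X X X X X . .
    X X X X X X X . .
    . . . . . . . . .
    . . . . . . . . .
    . . . . . . . . .
    . . . . . . . . .
T3:
  2·area = 22  (B↔C swapped to make it positive)
  edge (14, 4)→(1, 6): d=(-13,2) right/bottom  bias=-1
  edge (1, 6)→(16, 2): d=(15,-4) top-left  bias=+0
  edge (16, 2)→(14, 4): d=(-2,2) right/bottom  bias=-1
    (8,0)@(17, 1): e=[33,-11,0] → .  [on edge]
    (6,1)@(13, 3): e=[15,3,4] → X
    (7,1)@(15, 3): e=[11,11,0] → .  [on edge]
    (2,2)@(5, 5): e=[5,1,16] → X
    (3,2)@(7, 5): e=[1,9,12] → X
    (4,2)@(9, 5): e=[-3,17,8] → .
    (6,2)@(13, 5): e=[-11,33,0] → .  [on edge]
    (2,3)@(5, 7): e=[-21,31,12] → .
    (3,3)@(7, 7): e=[-25,39,8] → .
    (5,3)@(11, 7): e=[-33,55,0] → .  [on edge]
    (4,4)@(9, 9): e=[-55,77,0] → .  [on edge]
    (3,5)@(7, 11): e=[-77,99,0] → .  [on edge]
    (2,6)@(5, 13): e=[-99,121,0] → .  [on edge]
    (1,7)@(3, 15): e=[-121,143,0] → .  [on edge]
    (0,8)@(1, 17): e=[-143,165,0] → .  [on edge]
  covered (3 px):
    . . . . . . . . .
    . . . . . . X . .
    . . X X . . . . .
    . . . . . . . . .
    . . . . . . . . .
    . . . . . . . . .
    . . . . . . . . .
    . . . . . . . . .
    . . . . . . . . .
    . . . . . . . . .
    . . . . . . . . .
    . . . . . . . . .
T4:
  2·area = 16
  edge (14, 8)→(4, 12): d=(-10,4) right/bottom  bias=-1
  edge (4, 12)→(10, 8): d=(6,-4) top-left  bias=+0
  edge (10, 8)→(14, 8): d=(4,0) top-left  bias=+0
    (4,4)@(9, 9): e=[10,2,4] → X
    (5,4)@(11, 9): e=[2,10,4] → X
    (6,4)@(13, 9): e=[-6,18,4] → .
    (4,5)@(9, 11): e=[-10,14,12] → .
    (5,5)@(11, 11): e=[-18,22,12] → .
  covered (2 px):
    . . . . . . . . .
    . . . . . . . . .
    . . . . . . . . .
    . . . . . . . . .
    . . . . X X . . .
    . . . . . . . . .
    . . . . . . . . .
    . . . . . . . . .
    . . . . . . . . .
    . . . . . . . . .
    . . . . . . . . .
    . . . . . . . . .

Answer: [[4,4],[5,4]]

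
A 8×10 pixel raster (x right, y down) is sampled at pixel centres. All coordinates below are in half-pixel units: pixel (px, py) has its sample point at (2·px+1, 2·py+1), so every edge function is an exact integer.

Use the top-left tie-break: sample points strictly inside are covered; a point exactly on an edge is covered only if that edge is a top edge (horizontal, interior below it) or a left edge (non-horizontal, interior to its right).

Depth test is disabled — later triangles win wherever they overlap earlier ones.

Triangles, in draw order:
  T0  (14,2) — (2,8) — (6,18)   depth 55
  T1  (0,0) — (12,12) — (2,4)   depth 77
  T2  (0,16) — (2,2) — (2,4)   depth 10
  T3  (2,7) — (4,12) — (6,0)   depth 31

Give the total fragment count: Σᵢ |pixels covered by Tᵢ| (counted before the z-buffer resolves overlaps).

T0:
  2·area = 144  (B↔C swapped to make it positive)
  edge (14, 2)→(6, 18): d=(-8,16) right/bottom  bias=-1
  edge (6, 18)→(2, 8): d=(-4,-10) top-left  bias=+0
  edge (2, 8)→(14, 2): d=(12,-6) top-left  bias=+0
    (6,1)@(13, 3): e=[8,130,6] → █
    (7,1)@(15, 3): e=[-24,150,18] → ·
    (4,2)@(9, 5): e=[56,82,6] → █
    (5,2)@(11, 5): e=[24,102,18] → █
    (6,2)@(13, 5): e=[-8,122,30] → ·
    (2,3)@(5, 7): e=[104,34,6] → █
    (3,3)@(7, 7): e=[72,54,18] → █
    (6,3)@(13, 7): e=[-24,114,54] → ·
    (1,4)@(3, 9): e=[120,6,18] → █
    (5,4)@(11, 9): e=[-8,86,66] → ·
    (1,5)@(3, 11): e=[104,-2,42] → ·
    (2,5)@(5, 11): e=[72,18,54] → █
  covered (18 px):
    · · · · · · · ·
    · · · · · · █ ·
    · · · · █ █ · ·
    · · █ █ █ █ · ·
    · █ █ █ █ · · ·
    · · █ █ █ · · ·
    · · █ █ · · · ·
    · · █ █ · · · ·
    · · · · · · · ·
    · · · · · · · ·
T1:
  2·area = 24
  edge (0, 0)→(12, 12): d=(12,12) right/bottom  bias=-1
  edge (12, 12)→(2, 4): d=(-10,-8) top-left  bias=+0
  edge (2, 4)→(0, 0): d=(-2,-4) top-left  bias=+0
    (0,0)@(1, 1): e=[0,22,2] → ·  [on edge]
    (1,1)@(3, 3): e=[0,18,6] → ·  [on edge]
    (2,2)@(5, 5): e=[0,14,10] → ·  [on edge]
    (3,3)@(7, 7): e=[0,10,14] → ·  [on edge]
    (4,4)@(9, 9): e=[0,6,18] → ·  [on edge]
    (5,5)@(11, 11): e=[0,2,22] → ·  [on edge]
    (6,6)@(13, 13): e=[0,-2,26] → ·  [on edge]
    (7,7)@(15, 15): e=[0,-6,30] → ·  [on edge]
  covered (0 px):
    · · · · · · · ·
    · · · · · · · ·
    · · · · · · · ·
    · · · · · · · ·
    · · · · · · · ·
    · · · · · · · ·
    · · · · · · · ·
    · · · · · · · ·
    · · · · · · · ·
    · · · · · · · ·
T2:
  2·area = 4
  edge (0, 16)→(2, 2): d=(2,-14) top-left  bias=+0
  edge (2, 2)→(2, 4): d=(0,2) right/bottom  bias=-1
  edge (2, 4)→(0, 16): d=(-2,12) right/bottom  bias=-1
    (0,4)@(1, 9): e=[0,2,2] → █  [on edge]
    (1,4)@(3, 9): e=[28,-2,-22] → ·
    (0,5)@(1, 11): e=[4,2,-2] → ·
  covered (1 px):
    · · · · · · · ·
    · · · · · · · ·
    · · · · · · · ·
    · · · · · · · ·
    █ · · · · · · ·
    · · · · · · · ·
    · · · · · · · ·
    · · · · · · · ·
    · · · · · · · ·
    · · · · · · · ·
T3:
  2·area = 34  (B↔C swapped to make it positive)
  edge (2, 7)→(6, 0): d=(4,-7) top-left  bias=+0
  edge (6, 0)→(4, 12): d=(-2,12) right/bottom  bias=-1
  edge (4, 12)→(2, 7): d=(-2,-5) top-left  bias=+0
    (2,1)@(5, 3): e=[5,6,23] → █
    (3,1)@(7, 3): e=[19,-18,33] → ·
    (2,2)@(5, 5): e=[13,2,19] → █
    (3,2)@(7, 5): e=[27,-22,29] → ·
    (1,3)@(3, 7): e=[7,22,5] → █
    (2,3)@(5, 7): e=[21,-2,15] → ·
    (1,4)@(3, 9): e=[15,18,1] → █
    (2,4)@(5, 9): e=[29,-6,11] → ·
    (1,5)@(3, 11): e=[23,14,-3] → ·
  covered (4 px):
    · · · · · · · ·
    · · █ · · · · ·
    · · █ · · · · ·
    · █ · · · · · ·
    · █ · · · · · ·
    · · · · · · · ·
    · · · · · · · ·
    · · · · · · · ·
    · · · · · · · ·
    · · · · · · · ·

Answer: 23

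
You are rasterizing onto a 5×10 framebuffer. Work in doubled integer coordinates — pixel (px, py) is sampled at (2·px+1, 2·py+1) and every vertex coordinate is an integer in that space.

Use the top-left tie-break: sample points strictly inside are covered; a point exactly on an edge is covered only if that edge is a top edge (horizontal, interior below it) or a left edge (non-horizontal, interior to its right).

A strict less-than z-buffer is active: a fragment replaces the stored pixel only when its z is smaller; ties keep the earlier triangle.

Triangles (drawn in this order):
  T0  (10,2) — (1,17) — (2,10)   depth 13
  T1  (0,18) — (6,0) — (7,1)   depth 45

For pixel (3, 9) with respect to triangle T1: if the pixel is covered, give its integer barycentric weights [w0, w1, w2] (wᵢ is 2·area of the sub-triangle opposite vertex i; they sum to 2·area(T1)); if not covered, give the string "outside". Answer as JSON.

T0:
  2·area = 48
  edge (10, 2)→(1, 17): d=(-9,15) right/bottom  bias=-1
  edge (1, 17)→(2, 10): d=(1,-7) top-left  bias=+0
  edge (2, 10)→(10, 2): d=(8,-8) top-left  bias=+0
    (1,1)@(3, 3): e=[96,0,-48] → ·  [on edge]
    (4,1)@(9, 3): e=[6,42,0] → █  [on edge]
    (3,2)@(7, 5): e=[18,30,0] → █  [on edge]
    (4,2)@(9, 5): e=[-12,44,16] → ·
    (2,3)@(5, 7): e=[30,18,0] → █  [on edge]
    (3,3)@(7, 7): e=[0,32,16] → ·  [on edge]
    (1,4)@(3, 9): e=[42,6,0] → █  [on edge]
    (3,4)@(7, 9): e=[-18,34,32] → ·
    (0,5)@(1, 11): e=[54,-6,0] → ·  [on edge]
    (1,5)@(3, 11): e=[24,8,16] → █
    (2,5)@(5, 11): e=[-6,22,32] → ·
    (1,6)@(3, 13): e=[6,10,32] → █
    (0,8)@(1, 17): e=[0,0,48] → ·  [on edge]
  covered (7 px):
    · · · · ·
    · · · · █
    · · · █ ·
    · · █ · ·
    · █ █ · ·
    · █ · · ·
    · █ · · ·
    · · · · ·
    · · · · ·
    · · · · ·
T1:
  2·area = 24
  edge (0, 18)→(6, 0): d=(6,-18) top-left  bias=+0
  edge (6, 0)→(7, 1): d=(1,1) right/bottom  bias=-1
  edge (7, 1)→(0, 18): d=(-7,17) right/bottom  bias=-1
    (3,0)@(7, 1): e=[24,0,0] → ·  [on edge]
    (2,1)@(5, 3): e=[0,4,20] → █  [on edge]
    (3,1)@(7, 3): e=[36,2,-14] → ·
    (4,1)@(9, 3): e=[72,0,-48] → ·  [on edge]
    (2,2)@(5, 5): e=[12,6,6] → █
    (3,2)@(7, 5): e=[48,4,-28] → ·
    (2,3)@(5, 7): e=[24,8,-8] → ·
    (1,4)@(3, 9): e=[0,12,12] → █  [on edge]
    (2,4)@(5, 9): e=[36,10,-22] → ·
    (1,5)@(3, 11): e=[12,14,-2] → ·
    (0,7)@(1, 15): e=[0,20,4] → █  [on edge]
    (1,7)@(3, 15): e=[36,18,-30] → ·
  covered (4 px):
    · · · · ·
    · · █ · ·
    · · █ · ·
    · · · · ·
    · █ · · ·
    · · · · ·
    · · · · ·
    █ · · · ·
    · · · · ·
    · · · · ·

Final: "outside"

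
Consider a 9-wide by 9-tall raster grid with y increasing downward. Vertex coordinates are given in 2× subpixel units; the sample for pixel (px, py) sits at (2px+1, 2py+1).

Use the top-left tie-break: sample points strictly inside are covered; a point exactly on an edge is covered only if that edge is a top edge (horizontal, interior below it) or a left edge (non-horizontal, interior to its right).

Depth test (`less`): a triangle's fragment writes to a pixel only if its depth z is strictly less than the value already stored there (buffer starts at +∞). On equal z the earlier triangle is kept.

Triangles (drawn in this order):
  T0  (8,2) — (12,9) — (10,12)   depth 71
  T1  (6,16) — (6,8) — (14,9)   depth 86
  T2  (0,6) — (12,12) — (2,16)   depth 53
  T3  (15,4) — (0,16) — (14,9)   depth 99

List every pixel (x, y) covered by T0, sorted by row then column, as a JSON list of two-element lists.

T0:
  2·area = 26
  edge (8, 2)→(12, 9): d=(4,7) right/bottom  bias=-1
  edge (12, 9)→(10, 12): d=(-2,3) right/bottom  bias=-1
  edge (10, 12)→(8, 2): d=(-2,-10) top-left  bias=+0
    (4,2)@(9, 5): e=[5,17,4] → #
    (5,2)@(11, 5): e=[-9,11,24] → ·
    (4,3)@(9, 7): e=[13,13,0] → #  [on edge]
    (5,3)@(11, 7): e=[-1,7,20] → ·
    (4,4)@(9, 9): e=[21,9,-4] → ·
    (5,4)@(11, 9): e=[7,3,16] → #
    (6,4)@(13, 9): e=[-7,-3,36] → ·
    (5,5)@(11, 11): e=[15,-1,12] → ·
    (5,8)@(11, 17): e=[39,-13,0] → ·  [on edge]
  covered (3 px):
    · · · · · · · · ·
    · · · · · · · · ·
    · · · · # · · · ·
    · · · · # · · · ·
    · · · · · # · · ·
    · · · · · · · · ·
    · · · · · · · · ·
    · · · · · · · · ·
    · · · · · · · · ·
T1:
  2·area = 64
  edge (6, 16)→(6, 8): d=(0,-8) top-left  bias=+0
  edge (6, 8)→(14, 9): d=(8,1) right/bottom  bias=-1
  edge (14, 9)→(6, 16): d=(-8,7) right/bottom  bias=-1
    (3,4)@(7, 9): e=[8,7,49] → #
    (4,4)@(9, 9): e=[24,5,35] → #
    (5,4)@(11, 9): e=[40,3,21] → #
    (6,4)@(13, 9): e=[56,1,7] → #
    (7,4)@(15, 9): e=[72,-1,-7] → ·
    (3,5)@(7, 11): e=[8,23,33] → #
    (6,5)@(13, 11): e=[56,17,-9] → ·
    (3,6)@(7, 13): e=[8,39,17] → #
    (5,6)@(11, 13): e=[40,35,-11] → ·
    (3,7)@(7, 15): e=[8,55,1] → #
    (4,7)@(9, 15): e=[24,53,-13] → ·
    (3,8)@(7, 17): e=[8,71,-15] → ·
  covered (10 px):
    · · · · · · · · ·
    · · · · · · · · ·
    · · · · · · · · ·
    · · · · · · · · ·
    · · · # # # # · ·
    · · · # # # · · ·
    · · · # # · · · ·
    · · · # · · · · ·
    · · · · · · · · ·
T2:
  2·area = 108
  edge (0, 6)→(12, 12): d=(12,6) right/bottom  bias=-1
  edge (12, 12)→(2, 16): d=(-10,4) right/bottom  bias=-1
  edge (2, 16)→(0, 6): d=(-2,-10) top-left  bias=+0
    (0,3)@(1, 7): e=[6,94,8] → #
    (1,3)@(3, 7): e=[-6,86,28] → ·
    (0,4)@(1, 9): e=[30,74,4] → #
    (1,4)@(3, 9): e=[18,66,24] → #
    (2,4)@(5, 9): e=[6,58,44] → #
    (3,4)@(7, 9): e=[-6,50,64] → ·
    (0,5)@(1, 11): e=[54,54,0] → #  [on edge]
    (3,5)@(7, 11): e=[18,30,60] → #
    (4,5)@(9, 11): e=[6,22,80] → #
    (5,5)@(11, 11): e=[-6,14,100] → ·
    (0,6)@(1, 13): e=[78,34,-4] → ·
    (1,6)@(3, 13): e=[66,26,16] → #
  covered (14 px):
    · · · · · · · · ·
    · · · · · · · · ·
    · · · · · · · · ·
    # · · · · · · · ·
    # # # · · · · · ·
    # # # # # · · · ·
    · # # # # · · · ·
    · # · · · · · · ·
    · · · · · · · · ·
T3:
  2·area = 63  (B↔C swapped to make it positive)
  edge (15, 4)→(14, 9): d=(-1,5) right/bottom  bias=-1
  edge (14, 9)→(0, 16): d=(-14,7) right/bottom  bias=-1
  edge (0, 16)→(15, 4): d=(15,-12) top-left  bias=+0
    (6,3)@(13, 7): e=[7,35,21] → #
    (7,3)@(15, 7): e=[-3,21,45] → ·
    (4,4)@(9, 9): e=[25,35,3] → #
    (5,4)@(11, 9): e=[15,21,27] → #
    (7,4)@(15, 9): e=[-5,-7,75] → ·
    (3,5)@(7, 11): e=[33,21,9] → #
    (5,5)@(11, 11): e=[13,-7,57] → ·
    (6,5)@(13, 11): e=[3,-21,81] → ·
    (2,6)@(5, 13): e=[41,7,15] → #
    (3,6)@(7, 13): e=[31,-7,39] → ·
    (4,6)@(9, 13): e=[21,-21,63] → ·
    (2,7)@(5, 15): e=[39,-21,45] → ·
  covered (7 px):
    · · · · · · · · ·
    · · · · · · · · ·
    · · · · · · · · ·
    · · · · · · # · ·
    · · · · # # # · ·
    · · · # # · · · ·
    · · # · · · · · ·
    · · · · · · · · ·
    · · · · · · · · ·

Result: [[4,2],[4,3],[5,4]]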